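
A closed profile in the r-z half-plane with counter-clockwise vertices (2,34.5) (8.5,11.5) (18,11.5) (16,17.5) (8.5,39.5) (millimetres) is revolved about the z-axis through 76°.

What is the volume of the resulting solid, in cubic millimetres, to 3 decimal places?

Profile (r,z), 5 vertices: (2,34.5) (8.5,11.5) (18,11.5) (16,17.5) (8.5,39.5)
edge 0: (2,34.5)→(8.5,11.5)  cross = 2·11.5 − 8.5·34.5 = -270.2500; (r_i+r_j)·cross = 10.5·-270.2500 = -2837.6250
edge 1: (8.5,11.5)→(18,11.5)  cross = 8.5·11.5 − 18·11.5 = -109.2500; (r_i+r_j)·cross = 26.5·-109.2500 = -2895.1250
edge 2: (18,11.5)→(16,17.5)  cross = 18·17.5 − 16·11.5 = 131.0000; (r_i+r_j)·cross = 34·131.0000 = 4454.0000
edge 3: (16,17.5)→(8.5,39.5)  cross = 16·39.5 − 8.5·17.5 = 483.2500; (r_i+r_j)·cross = 24.5·483.2500 = 11839.6250
edge 4: (8.5,39.5)→(2,34.5)  cross = 8.5·34.5 − 2·39.5 = 214.2500; (r_i+r_j)·cross = 10.5·214.2500 = 2249.6250
Σcross = 449.0000 → A = |Σcross|/2 = 224.5000 mm²
Σ(r_i+r_j)·cross = 12810.5000 → first moment M = |Σ|/6 = 2135.0833
R_c = M/A = 2135.0833/224.5000 = 9.5104 mm
θ = 76° = 1.326450 rad
V = θ·R_c·A = 1.326450·9.5104·224.5000 = 2832.082 mm³

Volume = 2832.082 mm³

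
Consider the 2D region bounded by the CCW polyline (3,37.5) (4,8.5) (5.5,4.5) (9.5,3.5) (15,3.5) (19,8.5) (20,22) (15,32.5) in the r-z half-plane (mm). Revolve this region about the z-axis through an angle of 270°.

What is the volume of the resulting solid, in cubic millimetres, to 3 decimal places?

Volume = 23049.276 mm³

Profile (r,z), 8 vertices: (3,37.5) (4,8.5) (5.5,4.5) (9.5,3.5) (15,3.5) (19,8.5) (20,22) (15,32.5)
edge 0: (3,37.5)→(4,8.5)  cross = 3·8.5 − 4·37.5 = -124.5000; (r_i+r_j)·cross = 7·-124.5000 = -871.5000
edge 1: (4,8.5)→(5.5,4.5)  cross = 4·4.5 − 5.5·8.5 = -28.7500; (r_i+r_j)·cross = 9.5·-28.7500 = -273.1250
edge 2: (5.5,4.5)→(9.5,3.5)  cross = 5.5·3.5 − 9.5·4.5 = -23.5000; (r_i+r_j)·cross = 15·-23.5000 = -352.5000
edge 3: (9.5,3.5)→(15,3.5)  cross = 9.5·3.5 − 15·3.5 = -19.2500; (r_i+r_j)·cross = 24.5·-19.2500 = -471.6250
edge 4: (15,3.5)→(19,8.5)  cross = 15·8.5 − 19·3.5 = 61.0000; (r_i+r_j)·cross = 34·61.0000 = 2074.0000
edge 5: (19,8.5)→(20,22)  cross = 19·22 − 20·8.5 = 248.0000; (r_i+r_j)·cross = 39·248.0000 = 9672.0000
edge 6: (20,22)→(15,32.5)  cross = 20·32.5 − 15·22 = 320.0000; (r_i+r_j)·cross = 35·320.0000 = 11200.0000
edge 7: (15,32.5)→(3,37.5)  cross = 15·37.5 − 3·32.5 = 465.0000; (r_i+r_j)·cross = 18·465.0000 = 8370.0000
Σcross = 898.0000 → A = |Σcross|/2 = 449.0000 mm²
Σ(r_i+r_j)·cross = 29347.2500 → first moment M = |Σ|/6 = 4891.2083
R_c = M/A = 4891.2083/449.0000 = 10.8936 mm
θ = 270° = 4.712389 rad
V = θ·R_c·A = 4.712389·10.8936·449.0000 = 23049.276 mm³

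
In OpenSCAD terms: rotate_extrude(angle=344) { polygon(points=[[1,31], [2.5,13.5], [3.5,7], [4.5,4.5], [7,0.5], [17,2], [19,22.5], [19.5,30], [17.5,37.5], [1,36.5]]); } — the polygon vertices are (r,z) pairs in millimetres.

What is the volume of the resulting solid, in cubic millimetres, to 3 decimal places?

Volume = 35488.871 mm³

Profile (r,z), 10 vertices: (1,31) (2.5,13.5) (3.5,7) (4.5,4.5) (7,0.5) (17,2) (19,22.5) (19.5,30) (17.5,37.5) (1,36.5)
edge 0: (1,31)→(2.5,13.5)  cross = 1·13.5 − 2.5·31 = -64.0000; (r_i+r_j)·cross = 3.5·-64.0000 = -224.0000
edge 1: (2.5,13.5)→(3.5,7)  cross = 2.5·7 − 3.5·13.5 = -29.7500; (r_i+r_j)·cross = 6·-29.7500 = -178.5000
edge 2: (3.5,7)→(4.5,4.5)  cross = 3.5·4.5 − 4.5·7 = -15.7500; (r_i+r_j)·cross = 8·-15.7500 = -126.0000
edge 3: (4.5,4.5)→(7,0.5)  cross = 4.5·0.5 − 7·4.5 = -29.2500; (r_i+r_j)·cross = 11.5·-29.2500 = -336.3750
edge 4: (7,0.5)→(17,2)  cross = 7·2 − 17·0.5 = 5.5000; (r_i+r_j)·cross = 24·5.5000 = 132.0000
edge 5: (17,2)→(19,22.5)  cross = 17·22.5 − 19·2 = 344.5000; (r_i+r_j)·cross = 36·344.5000 = 12402.0000
edge 6: (19,22.5)→(19.5,30)  cross = 19·30 − 19.5·22.5 = 131.2500; (r_i+r_j)·cross = 38.5·131.2500 = 5053.1250
edge 7: (19.5,30)→(17.5,37.5)  cross = 19.5·37.5 − 17.5·30 = 206.2500; (r_i+r_j)·cross = 37·206.2500 = 7631.2500
edge 8: (17.5,37.5)→(1,36.5)  cross = 17.5·36.5 − 1·37.5 = 601.2500; (r_i+r_j)·cross = 18.5·601.2500 = 11123.1250
edge 9: (1,36.5)→(1,31)  cross = 1·31 − 1·36.5 = -5.5000; (r_i+r_j)·cross = 2·-5.5000 = -11.0000
Σcross = 1144.5000 → A = |Σcross|/2 = 572.2500 mm²
Σ(r_i+r_j)·cross = 35465.6250 → first moment M = |Σ|/6 = 5910.9375
R_c = M/A = 5910.9375/572.2500 = 10.3293 mm
θ = 344° = 6.003933 rad
V = θ·R_c·A = 6.003933·10.3293·572.2500 = 35488.871 mm³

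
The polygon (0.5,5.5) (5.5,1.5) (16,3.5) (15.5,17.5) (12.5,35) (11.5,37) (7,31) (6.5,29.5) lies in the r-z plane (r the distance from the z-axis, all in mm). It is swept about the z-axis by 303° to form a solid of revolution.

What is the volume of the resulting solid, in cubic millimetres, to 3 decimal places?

Profile (r,z), 8 vertices: (0.5,5.5) (5.5,1.5) (16,3.5) (15.5,17.5) (12.5,35) (11.5,37) (7,31) (6.5,29.5)
edge 0: (0.5,5.5)→(5.5,1.5)  cross = 0.5·1.5 − 5.5·5.5 = -29.5000; (r_i+r_j)·cross = 6·-29.5000 = -177.0000
edge 1: (5.5,1.5)→(16,3.5)  cross = 5.5·3.5 − 16·1.5 = -4.7500; (r_i+r_j)·cross = 21.5·-4.7500 = -102.1250
edge 2: (16,3.5)→(15.5,17.5)  cross = 16·17.5 − 15.5·3.5 = 225.7500; (r_i+r_j)·cross = 31.5·225.7500 = 7111.1250
edge 3: (15.5,17.5)→(12.5,35)  cross = 15.5·35 − 12.5·17.5 = 323.7500; (r_i+r_j)·cross = 28·323.7500 = 9065.0000
edge 4: (12.5,35)→(11.5,37)  cross = 12.5·37 − 11.5·35 = 60.0000; (r_i+r_j)·cross = 24·60.0000 = 1440.0000
edge 5: (11.5,37)→(7,31)  cross = 11.5·31 − 7·37 = 97.5000; (r_i+r_j)·cross = 18.5·97.5000 = 1803.7500
edge 6: (7,31)→(6.5,29.5)  cross = 7·29.5 − 6.5·31 = 5.0000; (r_i+r_j)·cross = 13.5·5.0000 = 67.5000
edge 7: (6.5,29.5)→(0.5,5.5)  cross = 6.5·5.5 − 0.5·29.5 = 21.0000; (r_i+r_j)·cross = 7·21.0000 = 147.0000
Σcross = 698.7500 → A = |Σcross|/2 = 349.3750 mm²
Σ(r_i+r_j)·cross = 19355.2500 → first moment M = |Σ|/6 = 3225.8750
R_c = M/A = 3225.8750/349.3750 = 9.2333 mm
θ = 303° = 5.288348 rad
V = θ·R_c·A = 5.288348·9.2333·349.3750 = 17059.548 mm³

Volume = 17059.548 mm³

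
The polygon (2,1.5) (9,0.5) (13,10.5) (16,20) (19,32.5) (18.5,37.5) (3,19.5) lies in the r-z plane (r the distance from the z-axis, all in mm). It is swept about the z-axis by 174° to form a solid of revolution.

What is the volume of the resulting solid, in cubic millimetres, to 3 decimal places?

Profile (r,z), 7 vertices: (2,1.5) (9,0.5) (13,10.5) (16,20) (19,32.5) (18.5,37.5) (3,19.5)
edge 0: (2,1.5)→(9,0.5)  cross = 2·0.5 − 9·1.5 = -12.5000; (r_i+r_j)·cross = 11·-12.5000 = -137.5000
edge 1: (9,0.5)→(13,10.5)  cross = 9·10.5 − 13·0.5 = 88.0000; (r_i+r_j)·cross = 22·88.0000 = 1936.0000
edge 2: (13,10.5)→(16,20)  cross = 13·20 − 16·10.5 = 92.0000; (r_i+r_j)·cross = 29·92.0000 = 2668.0000
edge 3: (16,20)→(19,32.5)  cross = 16·32.5 − 19·20 = 140.0000; (r_i+r_j)·cross = 35·140.0000 = 4900.0000
edge 4: (19,32.5)→(18.5,37.5)  cross = 19·37.5 − 18.5·32.5 = 111.2500; (r_i+r_j)·cross = 37.5·111.2500 = 4171.8750
edge 5: (18.5,37.5)→(3,19.5)  cross = 18.5·19.5 − 3·37.5 = 248.2500; (r_i+r_j)·cross = 21.5·248.2500 = 5337.3750
edge 6: (3,19.5)→(2,1.5)  cross = 3·1.5 − 2·19.5 = -34.5000; (r_i+r_j)·cross = 5·-34.5000 = -172.5000
Σcross = 632.5000 → A = |Σcross|/2 = 316.2500 mm²
Σ(r_i+r_j)·cross = 18703.2500 → first moment M = |Σ|/6 = 3117.2083
R_c = M/A = 3117.2083/316.2500 = 9.8568 mm
θ = 174° = 3.036873 rad
V = θ·R_c·A = 3.036873·9.8568·316.2500 = 9466.566 mm³

Volume = 9466.566 mm³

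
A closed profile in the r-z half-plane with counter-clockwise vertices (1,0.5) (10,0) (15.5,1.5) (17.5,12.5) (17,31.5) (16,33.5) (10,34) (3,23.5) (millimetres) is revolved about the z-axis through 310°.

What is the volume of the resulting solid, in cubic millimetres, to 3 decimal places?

Volume = 24147.492 mm³

Profile (r,z), 8 vertices: (1,0.5) (10,0) (15.5,1.5) (17.5,12.5) (17,31.5) (16,33.5) (10,34) (3,23.5)
edge 0: (1,0.5)→(10,0)  cross = 1·0 − 10·0.5 = -5.0000; (r_i+r_j)·cross = 11·-5.0000 = -55.0000
edge 1: (10,0)→(15.5,1.5)  cross = 10·1.5 − 15.5·0 = 15.0000; (r_i+r_j)·cross = 25.5·15.0000 = 382.5000
edge 2: (15.5,1.5)→(17.5,12.5)  cross = 15.5·12.5 − 17.5·1.5 = 167.5000; (r_i+r_j)·cross = 33·167.5000 = 5527.5000
edge 3: (17.5,12.5)→(17,31.5)  cross = 17.5·31.5 − 17·12.5 = 338.7500; (r_i+r_j)·cross = 34.5·338.7500 = 11686.8750
edge 4: (17,31.5)→(16,33.5)  cross = 17·33.5 − 16·31.5 = 65.5000; (r_i+r_j)·cross = 33·65.5000 = 2161.5000
edge 5: (16,33.5)→(10,34)  cross = 16·34 − 10·33.5 = 209.0000; (r_i+r_j)·cross = 26·209.0000 = 5434.0000
edge 6: (10,34)→(3,23.5)  cross = 10·23.5 − 3·34 = 133.0000; (r_i+r_j)·cross = 13·133.0000 = 1729.0000
edge 7: (3,23.5)→(1,0.5)  cross = 3·0.5 − 1·23.5 = -22.0000; (r_i+r_j)·cross = 4·-22.0000 = -88.0000
Σcross = 901.7500 → A = |Σcross|/2 = 450.8750 mm²
Σ(r_i+r_j)·cross = 26778.3750 → first moment M = |Σ|/6 = 4463.0625
R_c = M/A = 4463.0625/450.8750 = 9.8987 mm
θ = 310° = 5.410521 rad
V = θ·R_c·A = 5.410521·9.8987·450.8750 = 24147.492 mm³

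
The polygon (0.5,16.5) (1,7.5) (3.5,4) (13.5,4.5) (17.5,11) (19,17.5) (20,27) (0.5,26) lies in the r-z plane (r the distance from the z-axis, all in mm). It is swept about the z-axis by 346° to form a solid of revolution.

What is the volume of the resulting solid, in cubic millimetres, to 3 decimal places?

Volume = 21818.200 mm³

Profile (r,z), 8 vertices: (0.5,16.5) (1,7.5) (3.5,4) (13.5,4.5) (17.5,11) (19,17.5) (20,27) (0.5,26)
edge 0: (0.5,16.5)→(1,7.5)  cross = 0.5·7.5 − 1·16.5 = -12.7500; (r_i+r_j)·cross = 1.5·-12.7500 = -19.1250
edge 1: (1,7.5)→(3.5,4)  cross = 1·4 − 3.5·7.5 = -22.2500; (r_i+r_j)·cross = 4.5·-22.2500 = -100.1250
edge 2: (3.5,4)→(13.5,4.5)  cross = 3.5·4.5 − 13.5·4 = -38.2500; (r_i+r_j)·cross = 17·-38.2500 = -650.2500
edge 3: (13.5,4.5)→(17.5,11)  cross = 13.5·11 − 17.5·4.5 = 69.7500; (r_i+r_j)·cross = 31·69.7500 = 2162.2500
edge 4: (17.5,11)→(19,17.5)  cross = 17.5·17.5 − 19·11 = 97.2500; (r_i+r_j)·cross = 36.5·97.2500 = 3549.6250
edge 5: (19,17.5)→(20,27)  cross = 19·27 − 20·17.5 = 163.0000; (r_i+r_j)·cross = 39·163.0000 = 6357.0000
edge 6: (20,27)→(0.5,26)  cross = 20·26 − 0.5·27 = 506.5000; (r_i+r_j)·cross = 20.5·506.5000 = 10383.2500
edge 7: (0.5,26)→(0.5,16.5)  cross = 0.5·16.5 − 0.5·26 = -4.7500; (r_i+r_j)·cross = 1·-4.7500 = -4.7500
Σcross = 758.5000 → A = |Σcross|/2 = 379.2500 mm²
Σ(r_i+r_j)·cross = 21677.8750 → first moment M = |Σ|/6 = 3612.9792
R_c = M/A = 3612.9792/379.2500 = 9.5266 mm
θ = 346° = 6.038839 rad
V = θ·R_c·A = 6.038839·9.5266·379.2500 = 21818.200 mm³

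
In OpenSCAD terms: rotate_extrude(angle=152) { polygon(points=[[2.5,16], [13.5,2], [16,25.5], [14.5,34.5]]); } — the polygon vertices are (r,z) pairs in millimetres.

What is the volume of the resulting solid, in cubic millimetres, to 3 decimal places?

Volume = 6133.395 mm³

Profile (r,z), 4 vertices: (2.5,16) (13.5,2) (16,25.5) (14.5,34.5)
edge 0: (2.5,16)→(13.5,2)  cross = 2.5·2 − 13.5·16 = -211.0000; (r_i+r_j)·cross = 16·-211.0000 = -3376.0000
edge 1: (13.5,2)→(16,25.5)  cross = 13.5·25.5 − 16·2 = 312.2500; (r_i+r_j)·cross = 29.5·312.2500 = 9211.3750
edge 2: (16,25.5)→(14.5,34.5)  cross = 16·34.5 − 14.5·25.5 = 182.2500; (r_i+r_j)·cross = 30.5·182.2500 = 5558.6250
edge 3: (14.5,34.5)→(2.5,16)  cross = 14.5·16 − 2.5·34.5 = 145.7500; (r_i+r_j)·cross = 17·145.7500 = 2477.7500
Σcross = 429.2500 → A = |Σcross|/2 = 214.6250 mm²
Σ(r_i+r_j)·cross = 13871.7500 → first moment M = |Σ|/6 = 2311.9583
R_c = M/A = 2311.9583/214.6250 = 10.7721 mm
θ = 152° = 2.652900 rad
V = θ·R_c·A = 2.652900·10.7721·214.6250 = 6133.395 mm³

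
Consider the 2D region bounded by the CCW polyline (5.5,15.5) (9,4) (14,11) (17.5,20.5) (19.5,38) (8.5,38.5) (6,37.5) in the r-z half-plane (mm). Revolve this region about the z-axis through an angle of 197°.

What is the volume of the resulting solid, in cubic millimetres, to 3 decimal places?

Volume = 13766.518 mm³

Profile (r,z), 7 vertices: (5.5,15.5) (9,4) (14,11) (17.5,20.5) (19.5,38) (8.5,38.5) (6,37.5)
edge 0: (5.5,15.5)→(9,4)  cross = 5.5·4 − 9·15.5 = -117.5000; (r_i+r_j)·cross = 14.5·-117.5000 = -1703.7500
edge 1: (9,4)→(14,11)  cross = 9·11 − 14·4 = 43.0000; (r_i+r_j)·cross = 23·43.0000 = 989.0000
edge 2: (14,11)→(17.5,20.5)  cross = 14·20.5 − 17.5·11 = 94.5000; (r_i+r_j)·cross = 31.5·94.5000 = 2976.7500
edge 3: (17.5,20.5)→(19.5,38)  cross = 17.5·38 − 19.5·20.5 = 265.2500; (r_i+r_j)·cross = 37·265.2500 = 9814.2500
edge 4: (19.5,38)→(8.5,38.5)  cross = 19.5·38.5 − 8.5·38 = 427.7500; (r_i+r_j)·cross = 28·427.7500 = 11977.0000
edge 5: (8.5,38.5)→(6,37.5)  cross = 8.5·37.5 − 6·38.5 = 87.7500; (r_i+r_j)·cross = 14.5·87.7500 = 1272.3750
edge 6: (6,37.5)→(5.5,15.5)  cross = 6·15.5 − 5.5·37.5 = -113.2500; (r_i+r_j)·cross = 11.5·-113.2500 = -1302.3750
Σcross = 687.5000 → A = |Σcross|/2 = 343.7500 mm²
Σ(r_i+r_j)·cross = 24023.2500 → first moment M = |Σ|/6 = 4003.8750
R_c = M/A = 4003.8750/343.7500 = 11.6476 mm
θ = 197° = 3.438299 rad
V = θ·R_c·A = 3.438299·11.6476·343.7500 = 13766.518 mm³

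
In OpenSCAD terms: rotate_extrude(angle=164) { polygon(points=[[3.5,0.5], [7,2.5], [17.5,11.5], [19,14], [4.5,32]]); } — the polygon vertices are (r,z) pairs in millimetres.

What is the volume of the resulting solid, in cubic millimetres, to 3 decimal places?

Profile (r,z), 5 vertices: (3.5,0.5) (7,2.5) (17.5,11.5) (19,14) (4.5,32)
edge 0: (3.5,0.5)→(7,2.5)  cross = 3.5·2.5 − 7·0.5 = 5.2500; (r_i+r_j)·cross = 10.5·5.2500 = 55.1250
edge 1: (7,2.5)→(17.5,11.5)  cross = 7·11.5 − 17.5·2.5 = 36.7500; (r_i+r_j)·cross = 24.5·36.7500 = 900.3750
edge 2: (17.5,11.5)→(19,14)  cross = 17.5·14 − 19·11.5 = 26.5000; (r_i+r_j)·cross = 36.5·26.5000 = 967.2500
edge 3: (19,14)→(4.5,32)  cross = 19·32 − 4.5·14 = 545.0000; (r_i+r_j)·cross = 23.5·545.0000 = 12807.5000
edge 4: (4.5,32)→(3.5,0.5)  cross = 4.5·0.5 − 3.5·32 = -109.7500; (r_i+r_j)·cross = 8·-109.7500 = -878.0000
Σcross = 503.7500 → A = |Σcross|/2 = 251.8750 mm²
Σ(r_i+r_j)·cross = 13852.2500 → first moment M = |Σ|/6 = 2308.7083
R_c = M/A = 2308.7083/251.8750 = 9.1661 mm
θ = 164° = 2.862340 rad
V = θ·R_c·A = 2.862340·9.1661·251.8750 = 6608.308 mm³

Volume = 6608.308 mm³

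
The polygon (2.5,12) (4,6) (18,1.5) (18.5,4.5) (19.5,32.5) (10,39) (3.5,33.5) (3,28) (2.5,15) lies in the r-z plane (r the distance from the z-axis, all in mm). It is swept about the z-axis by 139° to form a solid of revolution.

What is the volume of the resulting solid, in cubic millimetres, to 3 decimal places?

Volume = 13882.374 mm³

Profile (r,z), 9 vertices: (2.5,12) (4,6) (18,1.5) (18.5,4.5) (19.5,32.5) (10,39) (3.5,33.5) (3,28) (2.5,15)
edge 0: (2.5,12)→(4,6)  cross = 2.5·6 − 4·12 = -33.0000; (r_i+r_j)·cross = 6.5·-33.0000 = -214.5000
edge 1: (4,6)→(18,1.5)  cross = 4·1.5 − 18·6 = -102.0000; (r_i+r_j)·cross = 22·-102.0000 = -2244.0000
edge 2: (18,1.5)→(18.5,4.5)  cross = 18·4.5 − 18.5·1.5 = 53.2500; (r_i+r_j)·cross = 36.5·53.2500 = 1943.6250
edge 3: (18.5,4.5)→(19.5,32.5)  cross = 18.5·32.5 − 19.5·4.5 = 513.5000; (r_i+r_j)·cross = 38·513.5000 = 19513.0000
edge 4: (19.5,32.5)→(10,39)  cross = 19.5·39 − 10·32.5 = 435.5000; (r_i+r_j)·cross = 29.5·435.5000 = 12847.2500
edge 5: (10,39)→(3.5,33.5)  cross = 10·33.5 − 3.5·39 = 198.5000; (r_i+r_j)·cross = 13.5·198.5000 = 2679.7500
edge 6: (3.5,33.5)→(3,28)  cross = 3.5·28 − 3·33.5 = -2.5000; (r_i+r_j)·cross = 6.5·-2.5000 = -16.2500
edge 7: (3,28)→(2.5,15)  cross = 3·15 − 2.5·28 = -25.0000; (r_i+r_j)·cross = 5.5·-25.0000 = -137.5000
edge 8: (2.5,15)→(2.5,12)  cross = 2.5·12 − 2.5·15 = -7.5000; (r_i+r_j)·cross = 5·-7.5000 = -37.5000
Σcross = 1030.7500 → A = |Σcross|/2 = 515.3750 mm²
Σ(r_i+r_j)·cross = 34333.8750 → first moment M = |Σ|/6 = 5722.3125
R_c = M/A = 5722.3125/515.3750 = 11.1032 mm
θ = 139° = 2.426008 rad
V = θ·R_c·A = 2.426008·11.1032·515.3750 = 13882.374 mm³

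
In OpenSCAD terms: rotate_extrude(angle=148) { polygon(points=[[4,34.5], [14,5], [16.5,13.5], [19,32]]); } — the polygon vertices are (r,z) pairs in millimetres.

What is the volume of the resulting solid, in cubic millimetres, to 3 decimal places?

Profile (r,z), 4 vertices: (4,34.5) (14,5) (16.5,13.5) (19,32)
edge 0: (4,34.5)→(14,5)  cross = 4·5 − 14·34.5 = -463.0000; (r_i+r_j)·cross = 18·-463.0000 = -8334.0000
edge 1: (14,5)→(16.5,13.5)  cross = 14·13.5 − 16.5·5 = 106.5000; (r_i+r_j)·cross = 30.5·106.5000 = 3248.2500
edge 2: (16.5,13.5)→(19,32)  cross = 16.5·32 − 19·13.5 = 271.5000; (r_i+r_j)·cross = 35.5·271.5000 = 9638.2500
edge 3: (19,32)→(4,34.5)  cross = 19·34.5 − 4·32 = 527.5000; (r_i+r_j)·cross = 23·527.5000 = 12132.5000
Σcross = 442.5000 → A = |Σcross|/2 = 221.2500 mm²
Σ(r_i+r_j)·cross = 16685.0000 → first moment M = |Σ|/6 = 2780.8333
R_c = M/A = 2780.8333/221.2500 = 12.5687 mm
θ = 148° = 2.583087 rad
V = θ·R_c·A = 2.583087·12.5687·221.2500 = 7183.135 mm³

Volume = 7183.135 mm³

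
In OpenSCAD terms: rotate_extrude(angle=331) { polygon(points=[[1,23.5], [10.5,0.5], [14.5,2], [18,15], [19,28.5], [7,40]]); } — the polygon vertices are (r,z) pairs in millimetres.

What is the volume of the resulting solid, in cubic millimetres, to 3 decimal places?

Profile (r,z), 6 vertices: (1,23.5) (10.5,0.5) (14.5,2) (18,15) (19,28.5) (7,40)
edge 0: (1,23.5)→(10.5,0.5)  cross = 1·0.5 − 10.5·23.5 = -246.2500; (r_i+r_j)·cross = 11.5·-246.2500 = -2831.8750
edge 1: (10.5,0.5)→(14.5,2)  cross = 10.5·2 − 14.5·0.5 = 13.7500; (r_i+r_j)·cross = 25·13.7500 = 343.7500
edge 2: (14.5,2)→(18,15)  cross = 14.5·15 − 18·2 = 181.5000; (r_i+r_j)·cross = 32.5·181.5000 = 5898.7500
edge 3: (18,15)→(19,28.5)  cross = 18·28.5 − 19·15 = 228.0000; (r_i+r_j)·cross = 37·228.0000 = 8436.0000
edge 4: (19,28.5)→(7,40)  cross = 19·40 − 7·28.5 = 560.5000; (r_i+r_j)·cross = 26·560.5000 = 14573.0000
edge 5: (7,40)→(1,23.5)  cross = 7·23.5 − 1·40 = 124.5000; (r_i+r_j)·cross = 8·124.5000 = 996.0000
Σcross = 862.0000 → A = |Σcross|/2 = 431.0000 mm²
Σ(r_i+r_j)·cross = 27415.6250 → first moment M = |Σ|/6 = 4569.2708
R_c = M/A = 4569.2708/431.0000 = 10.6016 mm
θ = 331° = 5.777040 rad
V = θ·R_c·A = 5.777040·10.6016·431.0000 = 26396.860 mm³

Volume = 26396.860 mm³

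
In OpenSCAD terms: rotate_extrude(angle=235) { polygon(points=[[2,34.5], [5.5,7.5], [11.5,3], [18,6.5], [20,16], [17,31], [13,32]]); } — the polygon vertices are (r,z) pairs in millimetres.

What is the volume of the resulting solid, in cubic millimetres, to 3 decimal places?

Volume = 18452.243 mm³

Profile (r,z), 7 vertices: (2,34.5) (5.5,7.5) (11.5,3) (18,6.5) (20,16) (17,31) (13,32)
edge 0: (2,34.5)→(5.5,7.5)  cross = 2·7.5 − 5.5·34.5 = -174.7500; (r_i+r_j)·cross = 7.5·-174.7500 = -1310.6250
edge 1: (5.5,7.5)→(11.5,3)  cross = 5.5·3 − 11.5·7.5 = -69.7500; (r_i+r_j)·cross = 17·-69.7500 = -1185.7500
edge 2: (11.5,3)→(18,6.5)  cross = 11.5·6.5 − 18·3 = 20.7500; (r_i+r_j)·cross = 29.5·20.7500 = 612.1250
edge 3: (18,6.5)→(20,16)  cross = 18·16 − 20·6.5 = 158.0000; (r_i+r_j)·cross = 38·158.0000 = 6004.0000
edge 4: (20,16)→(17,31)  cross = 20·31 − 17·16 = 348.0000; (r_i+r_j)·cross = 37·348.0000 = 12876.0000
edge 5: (17,31)→(13,32)  cross = 17·32 − 13·31 = 141.0000; (r_i+r_j)·cross = 30·141.0000 = 4230.0000
edge 6: (13,32)→(2,34.5)  cross = 13·34.5 − 2·32 = 384.5000; (r_i+r_j)·cross = 15·384.5000 = 5767.5000
Σcross = 807.7500 → A = |Σcross|/2 = 403.8750 mm²
Σ(r_i+r_j)·cross = 26993.2500 → first moment M = |Σ|/6 = 4498.8750
R_c = M/A = 4498.8750/403.8750 = 11.1393 mm
θ = 235° = 4.101524 rad
V = θ·R_c·A = 4.101524·11.1393·403.8750 = 18452.243 mm³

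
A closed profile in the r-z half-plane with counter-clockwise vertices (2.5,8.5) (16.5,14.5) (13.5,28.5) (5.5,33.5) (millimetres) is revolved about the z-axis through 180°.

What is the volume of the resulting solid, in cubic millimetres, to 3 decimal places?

Volume = 6061.965 mm³

Profile (r,z), 4 vertices: (2.5,8.5) (16.5,14.5) (13.5,28.5) (5.5,33.5)
edge 0: (2.5,8.5)→(16.5,14.5)  cross = 2.5·14.5 − 16.5·8.5 = -104.0000; (r_i+r_j)·cross = 19·-104.0000 = -1976.0000
edge 1: (16.5,14.5)→(13.5,28.5)  cross = 16.5·28.5 − 13.5·14.5 = 274.5000; (r_i+r_j)·cross = 30·274.5000 = 8235.0000
edge 2: (13.5,28.5)→(5.5,33.5)  cross = 13.5·33.5 − 5.5·28.5 = 295.5000; (r_i+r_j)·cross = 19·295.5000 = 5614.5000
edge 3: (5.5,33.5)→(2.5,8.5)  cross = 5.5·8.5 − 2.5·33.5 = -37.0000; (r_i+r_j)·cross = 8·-37.0000 = -296.0000
Σcross = 429.0000 → A = |Σcross|/2 = 214.5000 mm²
Σ(r_i+r_j)·cross = 11577.5000 → first moment M = |Σ|/6 = 1929.5833
R_c = M/A = 1929.5833/214.5000 = 8.9957 mm
θ = 180° = 3.141593 rad
V = θ·R_c·A = 3.141593·8.9957·214.5000 = 6061.965 mm³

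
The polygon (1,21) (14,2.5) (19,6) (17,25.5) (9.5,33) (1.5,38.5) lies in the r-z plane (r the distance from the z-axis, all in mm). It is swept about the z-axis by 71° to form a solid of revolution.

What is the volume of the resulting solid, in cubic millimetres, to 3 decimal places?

Volume = 4649.030 mm³

Profile (r,z), 6 vertices: (1,21) (14,2.5) (19,6) (17,25.5) (9.5,33) (1.5,38.5)
edge 0: (1,21)→(14,2.5)  cross = 1·2.5 − 14·21 = -291.5000; (r_i+r_j)·cross = 15·-291.5000 = -4372.5000
edge 1: (14,2.5)→(19,6)  cross = 14·6 − 19·2.5 = 36.5000; (r_i+r_j)·cross = 33·36.5000 = 1204.5000
edge 2: (19,6)→(17,25.5)  cross = 19·25.5 − 17·6 = 382.5000; (r_i+r_j)·cross = 36·382.5000 = 13770.0000
edge 3: (17,25.5)→(9.5,33)  cross = 17·33 − 9.5·25.5 = 318.7500; (r_i+r_j)·cross = 26.5·318.7500 = 8446.8750
edge 4: (9.5,33)→(1.5,38.5)  cross = 9.5·38.5 − 1.5·33 = 316.2500; (r_i+r_j)·cross = 11·316.2500 = 3478.7500
edge 5: (1.5,38.5)→(1,21)  cross = 1.5·21 − 1·38.5 = -7.0000; (r_i+r_j)·cross = 2.5·-7.0000 = -17.5000
Σcross = 755.5000 → A = |Σcross|/2 = 377.7500 mm²
Σ(r_i+r_j)·cross = 22510.1250 → first moment M = |Σ|/6 = 3751.6875
R_c = M/A = 3751.6875/377.7500 = 9.9317 mm
θ = 71° = 1.239184 rad
V = θ·R_c·A = 1.239184·9.9317·377.7500 = 4649.030 mm³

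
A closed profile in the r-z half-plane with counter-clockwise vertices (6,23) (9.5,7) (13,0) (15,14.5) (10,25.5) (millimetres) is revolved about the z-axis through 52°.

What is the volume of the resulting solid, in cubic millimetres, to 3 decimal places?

Volume = 1159.309 mm³

Profile (r,z), 5 vertices: (6,23) (9.5,7) (13,0) (15,14.5) (10,25.5)
edge 0: (6,23)→(9.5,7)  cross = 6·7 − 9.5·23 = -176.5000; (r_i+r_j)·cross = 15.5·-176.5000 = -2735.7500
edge 1: (9.5,7)→(13,0)  cross = 9.5·0 − 13·7 = -91.0000; (r_i+r_j)·cross = 22.5·-91.0000 = -2047.5000
edge 2: (13,0)→(15,14.5)  cross = 13·14.5 − 15·0 = 188.5000; (r_i+r_j)·cross = 28·188.5000 = 5278.0000
edge 3: (15,14.5)→(10,25.5)  cross = 15·25.5 − 10·14.5 = 237.5000; (r_i+r_j)·cross = 25·237.5000 = 5937.5000
edge 4: (10,25.5)→(6,23)  cross = 10·23 − 6·25.5 = 77.0000; (r_i+r_j)·cross = 16·77.0000 = 1232.0000
Σcross = 235.5000 → A = |Σcross|/2 = 117.7500 mm²
Σ(r_i+r_j)·cross = 7664.2500 → first moment M = |Σ|/6 = 1277.3750
R_c = M/A = 1277.3750/117.7500 = 10.8482 mm
θ = 52° = 0.907571 rad
V = θ·R_c·A = 0.907571·10.8482·117.7500 = 1159.309 mm³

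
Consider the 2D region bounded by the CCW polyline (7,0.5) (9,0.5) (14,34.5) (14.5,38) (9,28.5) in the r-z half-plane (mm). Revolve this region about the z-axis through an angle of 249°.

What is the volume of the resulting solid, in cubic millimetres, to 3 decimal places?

Profile (r,z), 5 vertices: (7,0.5) (9,0.5) (14,34.5) (14.5,38) (9,28.5)
edge 0: (7,0.5)→(9,0.5)  cross = 7·0.5 − 9·0.5 = -1.0000; (r_i+r_j)·cross = 16·-1.0000 = -16.0000
edge 1: (9,0.5)→(14,34.5)  cross = 9·34.5 − 14·0.5 = 303.5000; (r_i+r_j)·cross = 23·303.5000 = 6980.5000
edge 2: (14,34.5)→(14.5,38)  cross = 14·38 − 14.5·34.5 = 31.7500; (r_i+r_j)·cross = 28.5·31.7500 = 904.8750
edge 3: (14.5,38)→(9,28.5)  cross = 14.5·28.5 − 9·38 = 71.2500; (r_i+r_j)·cross = 23.5·71.2500 = 1674.3750
edge 4: (9,28.5)→(7,0.5)  cross = 9·0.5 − 7·28.5 = -195.0000; (r_i+r_j)·cross = 16·-195.0000 = -3120.0000
Σcross = 210.5000 → A = |Σcross|/2 = 105.2500 mm²
Σ(r_i+r_j)·cross = 6423.7500 → first moment M = |Σ|/6 = 1070.6250
R_c = M/A = 1070.6250/105.2500 = 10.1722 mm
θ = 249° = 4.345870 rad
V = θ·R_c·A = 4.345870·10.1722·105.2500 = 4652.797 mm³

Volume = 4652.797 mm³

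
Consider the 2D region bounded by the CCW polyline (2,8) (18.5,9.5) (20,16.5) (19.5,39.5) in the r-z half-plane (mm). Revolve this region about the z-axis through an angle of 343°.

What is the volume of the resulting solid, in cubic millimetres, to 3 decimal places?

Profile (r,z), 4 vertices: (2,8) (18.5,9.5) (20,16.5) (19.5,39.5)
edge 0: (2,8)→(18.5,9.5)  cross = 2·9.5 − 18.5·8 = -129.0000; (r_i+r_j)·cross = 20.5·-129.0000 = -2644.5000
edge 1: (18.5,9.5)→(20,16.5)  cross = 18.5·16.5 − 20·9.5 = 115.2500; (r_i+r_j)·cross = 38.5·115.2500 = 4437.1250
edge 2: (20,16.5)→(19.5,39.5)  cross = 20·39.5 − 19.5·16.5 = 468.2500; (r_i+r_j)·cross = 39.5·468.2500 = 18495.8750
edge 3: (19.5,39.5)→(2,8)  cross = 19.5·8 − 2·39.5 = 77.0000; (r_i+r_j)·cross = 21.5·77.0000 = 1655.5000
Σcross = 531.5000 → A = |Σcross|/2 = 265.7500 mm²
Σ(r_i+r_j)·cross = 21944.0000 → first moment M = |Σ|/6 = 3657.3333
R_c = M/A = 3657.3333/265.7500 = 13.7623 mm
θ = 343° = 5.986479 rad
V = θ·R_c·A = 5.986479·13.7623·265.7500 = 21894.550 mm³

Volume = 21894.550 mm³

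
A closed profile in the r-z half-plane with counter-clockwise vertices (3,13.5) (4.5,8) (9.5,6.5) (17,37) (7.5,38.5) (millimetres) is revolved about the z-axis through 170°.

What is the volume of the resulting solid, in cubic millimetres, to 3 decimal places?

Profile (r,z), 5 vertices: (3,13.5) (4.5,8) (9.5,6.5) (17,37) (7.5,38.5)
edge 0: (3,13.5)→(4.5,8)  cross = 3·8 − 4.5·13.5 = -36.7500; (r_i+r_j)·cross = 7.5·-36.7500 = -275.6250
edge 1: (4.5,8)→(9.5,6.5)  cross = 4.5·6.5 − 9.5·8 = -46.7500; (r_i+r_j)·cross = 14·-46.7500 = -654.5000
edge 2: (9.5,6.5)→(17,37)  cross = 9.5·37 − 17·6.5 = 241.0000; (r_i+r_j)·cross = 26.5·241.0000 = 6386.5000
edge 3: (17,37)→(7.5,38.5)  cross = 17·38.5 − 7.5·37 = 377.0000; (r_i+r_j)·cross = 24.5·377.0000 = 9236.5000
edge 4: (7.5,38.5)→(3,13.5)  cross = 7.5·13.5 − 3·38.5 = -14.2500; (r_i+r_j)·cross = 10.5·-14.2500 = -149.6250
Σcross = 520.2500 → A = |Σcross|/2 = 260.1250 mm²
Σ(r_i+r_j)·cross = 14543.2500 → first moment M = |Σ|/6 = 2423.8750
R_c = M/A = 2423.8750/260.1250 = 9.3181 mm
θ = 170° = 2.967060 rad
V = θ·R_c·A = 2.967060·9.3181·260.1250 = 7191.782 mm³

Volume = 7191.782 mm³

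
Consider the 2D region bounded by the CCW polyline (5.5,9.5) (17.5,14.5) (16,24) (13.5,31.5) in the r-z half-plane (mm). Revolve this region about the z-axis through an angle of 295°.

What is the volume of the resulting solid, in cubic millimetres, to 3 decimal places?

Profile (r,z), 4 vertices: (5.5,9.5) (17.5,14.5) (16,24) (13.5,31.5)
edge 0: (5.5,9.5)→(17.5,14.5)  cross = 5.5·14.5 − 17.5·9.5 = -86.5000; (r_i+r_j)·cross = 23·-86.5000 = -1989.5000
edge 1: (17.5,14.5)→(16,24)  cross = 17.5·24 − 16·14.5 = 188.0000; (r_i+r_j)·cross = 33.5·188.0000 = 6298.0000
edge 2: (16,24)→(13.5,31.5)  cross = 16·31.5 − 13.5·24 = 180.0000; (r_i+r_j)·cross = 29.5·180.0000 = 5310.0000
edge 3: (13.5,31.5)→(5.5,9.5)  cross = 13.5·9.5 − 5.5·31.5 = -45.0000; (r_i+r_j)·cross = 19·-45.0000 = -855.0000
Σcross = 236.5000 → A = |Σcross|/2 = 118.2500 mm²
Σ(r_i+r_j)·cross = 8763.5000 → first moment M = |Σ|/6 = 1460.5833
R_c = M/A = 1460.5833/118.2500 = 12.3517 mm
θ = 295° = 5.148721 rad
V = θ·R_c·A = 5.148721·12.3517·118.2500 = 7520.137 mm³

Volume = 7520.137 mm³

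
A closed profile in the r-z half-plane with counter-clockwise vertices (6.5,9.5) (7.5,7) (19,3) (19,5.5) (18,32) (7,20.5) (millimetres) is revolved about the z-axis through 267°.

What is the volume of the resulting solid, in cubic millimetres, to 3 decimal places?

Volume = 15590.224 mm³

Profile (r,z), 6 vertices: (6.5,9.5) (7.5,7) (19,3) (19,5.5) (18,32) (7,20.5)
edge 0: (6.5,9.5)→(7.5,7)  cross = 6.5·7 − 7.5·9.5 = -25.7500; (r_i+r_j)·cross = 14·-25.7500 = -360.5000
edge 1: (7.5,7)→(19,3)  cross = 7.5·3 − 19·7 = -110.5000; (r_i+r_j)·cross = 26.5·-110.5000 = -2928.2500
edge 2: (19,3)→(19,5.5)  cross = 19·5.5 − 19·3 = 47.5000; (r_i+r_j)·cross = 38·47.5000 = 1805.0000
edge 3: (19,5.5)→(18,32)  cross = 19·32 − 18·5.5 = 509.0000; (r_i+r_j)·cross = 37·509.0000 = 18833.0000
edge 4: (18,32)→(7,20.5)  cross = 18·20.5 − 7·32 = 145.0000; (r_i+r_j)·cross = 25·145.0000 = 3625.0000
edge 5: (7,20.5)→(6.5,9.5)  cross = 7·9.5 − 6.5·20.5 = -66.7500; (r_i+r_j)·cross = 13.5·-66.7500 = -901.1250
Σcross = 498.5000 → A = |Σcross|/2 = 249.2500 mm²
Σ(r_i+r_j)·cross = 20073.1250 → first moment M = |Σ|/6 = 3345.5208
R_c = M/A = 3345.5208/249.2500 = 13.4224 mm
θ = 267° = 4.660029 rad
V = θ·R_c·A = 4.660029·13.4224·249.2500 = 15590.224 mm³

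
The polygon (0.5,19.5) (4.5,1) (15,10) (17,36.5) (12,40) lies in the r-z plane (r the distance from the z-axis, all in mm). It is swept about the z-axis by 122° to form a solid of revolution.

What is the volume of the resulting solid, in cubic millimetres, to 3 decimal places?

Profile (r,z), 5 vertices: (0.5,19.5) (4.5,1) (15,10) (17,36.5) (12,40)
edge 0: (0.5,19.5)→(4.5,1)  cross = 0.5·1 − 4.5·19.5 = -87.2500; (r_i+r_j)·cross = 5·-87.2500 = -436.2500
edge 1: (4.5,1)→(15,10)  cross = 4.5·10 − 15·1 = 30.0000; (r_i+r_j)·cross = 19.5·30.0000 = 585.0000
edge 2: (15,10)→(17,36.5)  cross = 15·36.5 − 17·10 = 377.5000; (r_i+r_j)·cross = 32·377.5000 = 12080.0000
edge 3: (17,36.5)→(12,40)  cross = 17·40 − 12·36.5 = 242.0000; (r_i+r_j)·cross = 29·242.0000 = 7018.0000
edge 4: (12,40)→(0.5,19.5)  cross = 12·19.5 − 0.5·40 = 214.0000; (r_i+r_j)·cross = 12.5·214.0000 = 2675.0000
Σcross = 776.2500 → A = |Σcross|/2 = 388.1250 mm²
Σ(r_i+r_j)·cross = 21921.7500 → first moment M = |Σ|/6 = 3653.6250
R_c = M/A = 3653.6250/388.1250 = 9.4135 mm
θ = 122° = 2.129302 rad
V = θ·R_c·A = 2.129302·9.4135·388.1250 = 7779.670 mm³

Volume = 7779.670 mm³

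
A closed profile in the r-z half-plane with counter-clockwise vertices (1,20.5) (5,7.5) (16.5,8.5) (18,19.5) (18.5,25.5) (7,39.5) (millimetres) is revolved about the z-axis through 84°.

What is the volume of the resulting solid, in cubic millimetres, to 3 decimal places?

Profile (r,z), 6 vertices: (1,20.5) (5,7.5) (16.5,8.5) (18,19.5) (18.5,25.5) (7,39.5)
edge 0: (1,20.5)→(5,7.5)  cross = 1·7.5 − 5·20.5 = -95.0000; (r_i+r_j)·cross = 6·-95.0000 = -570.0000
edge 1: (5,7.5)→(16.5,8.5)  cross = 5·8.5 − 16.5·7.5 = -81.2500; (r_i+r_j)·cross = 21.5·-81.2500 = -1746.8750
edge 2: (16.5,8.5)→(18,19.5)  cross = 16.5·19.5 − 18·8.5 = 168.7500; (r_i+r_j)·cross = 34.5·168.7500 = 5821.8750
edge 3: (18,19.5)→(18.5,25.5)  cross = 18·25.5 − 18.5·19.5 = 98.2500; (r_i+r_j)·cross = 36.5·98.2500 = 3586.1250
edge 4: (18.5,25.5)→(7,39.5)  cross = 18.5·39.5 − 7·25.5 = 552.2500; (r_i+r_j)·cross = 25.5·552.2500 = 14082.3750
edge 5: (7,39.5)→(1,20.5)  cross = 7·20.5 − 1·39.5 = 104.0000; (r_i+r_j)·cross = 8·104.0000 = 832.0000
Σcross = 747.0000 → A = |Σcross|/2 = 373.5000 mm²
Σ(r_i+r_j)·cross = 22005.5000 → first moment M = |Σ|/6 = 3667.5833
R_c = M/A = 3667.5833/373.5000 = 9.8195 mm
θ = 84° = 1.466077 rad
V = θ·R_c·A = 1.466077·9.8195·373.5000 = 5376.958 mm³

Volume = 5376.958 mm³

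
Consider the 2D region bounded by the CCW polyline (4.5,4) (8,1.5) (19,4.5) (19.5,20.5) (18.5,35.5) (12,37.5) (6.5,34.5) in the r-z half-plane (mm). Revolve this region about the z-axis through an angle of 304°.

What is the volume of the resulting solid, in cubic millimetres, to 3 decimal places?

Profile (r,z), 7 vertices: (4.5,4) (8,1.5) (19,4.5) (19.5,20.5) (18.5,35.5) (12,37.5) (6.5,34.5)
edge 0: (4.5,4)→(8,1.5)  cross = 4.5·1.5 − 8·4 = -25.2500; (r_i+r_j)·cross = 12.5·-25.2500 = -315.6250
edge 1: (8,1.5)→(19,4.5)  cross = 8·4.5 − 19·1.5 = 7.5000; (r_i+r_j)·cross = 27·7.5000 = 202.5000
edge 2: (19,4.5)→(19.5,20.5)  cross = 19·20.5 − 19.5·4.5 = 301.7500; (r_i+r_j)·cross = 38.5·301.7500 = 11617.3750
edge 3: (19.5,20.5)→(18.5,35.5)  cross = 19.5·35.5 − 18.5·20.5 = 313.0000; (r_i+r_j)·cross = 38·313.0000 = 11894.0000
edge 4: (18.5,35.5)→(12,37.5)  cross = 18.5·37.5 − 12·35.5 = 267.7500; (r_i+r_j)·cross = 30.5·267.7500 = 8166.3750
edge 5: (12,37.5)→(6.5,34.5)  cross = 12·34.5 − 6.5·37.5 = 170.2500; (r_i+r_j)·cross = 18.5·170.2500 = 3149.6250
edge 6: (6.5,34.5)→(4.5,4)  cross = 6.5·4 − 4.5·34.5 = -129.2500; (r_i+r_j)·cross = 11·-129.2500 = -1421.7500
Σcross = 905.7500 → A = |Σcross|/2 = 452.8750 mm²
Σ(r_i+r_j)·cross = 33292.5000 → first moment M = |Σ|/6 = 5548.7500
R_c = M/A = 5548.7500/452.8750 = 12.2523 mm
θ = 304° = 5.305801 rad
V = θ·R_c·A = 5.305801·12.2523·452.8750 = 29440.563 mm³

Volume = 29440.563 mm³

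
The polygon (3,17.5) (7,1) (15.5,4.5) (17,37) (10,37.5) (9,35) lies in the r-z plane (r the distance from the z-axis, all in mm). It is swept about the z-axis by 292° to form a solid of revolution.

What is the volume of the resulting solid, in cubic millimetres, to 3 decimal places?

Profile (r,z), 6 vertices: (3,17.5) (7,1) (15.5,4.5) (17,37) (10,37.5) (9,35)
edge 0: (3,17.5)→(7,1)  cross = 3·1 − 7·17.5 = -119.5000; (r_i+r_j)·cross = 10·-119.5000 = -1195.0000
edge 1: (7,1)→(15.5,4.5)  cross = 7·4.5 − 15.5·1 = 16.0000; (r_i+r_j)·cross = 22.5·16.0000 = 360.0000
edge 2: (15.5,4.5)→(17,37)  cross = 15.5·37 − 17·4.5 = 497.0000; (r_i+r_j)·cross = 32.5·497.0000 = 16152.5000
edge 3: (17,37)→(10,37.5)  cross = 17·37.5 − 10·37 = 267.5000; (r_i+r_j)·cross = 27·267.5000 = 7222.5000
edge 4: (10,37.5)→(9,35)  cross = 10·35 − 9·37.5 = 12.5000; (r_i+r_j)·cross = 19·12.5000 = 237.5000
edge 5: (9,35)→(3,17.5)  cross = 9·17.5 − 3·35 = 52.5000; (r_i+r_j)·cross = 12·52.5000 = 630.0000
Σcross = 726.0000 → A = |Σcross|/2 = 363.0000 mm²
Σ(r_i+r_j)·cross = 23407.5000 → first moment M = |Σ|/6 = 3901.2500
R_c = M/A = 3901.2500/363.0000 = 10.7472 mm
θ = 292° = 5.096361 rad
V = θ·R_c·A = 5.096361·10.7472·363.0000 = 19882.180 mm³

Volume = 19882.180 mm³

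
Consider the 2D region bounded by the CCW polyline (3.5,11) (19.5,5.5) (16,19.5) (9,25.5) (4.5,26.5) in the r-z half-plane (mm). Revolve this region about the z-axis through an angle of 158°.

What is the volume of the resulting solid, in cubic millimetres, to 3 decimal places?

Profile (r,z), 5 vertices: (3.5,11) (19.5,5.5) (16,19.5) (9,25.5) (4.5,26.5)
edge 0: (3.5,11)→(19.5,5.5)  cross = 3.5·5.5 − 19.5·11 = -195.2500; (r_i+r_j)·cross = 23·-195.2500 = -4490.7500
edge 1: (19.5,5.5)→(16,19.5)  cross = 19.5·19.5 − 16·5.5 = 292.2500; (r_i+r_j)·cross = 35.5·292.2500 = 10374.8750
edge 2: (16,19.5)→(9,25.5)  cross = 16·25.5 − 9·19.5 = 232.5000; (r_i+r_j)·cross = 25·232.5000 = 5812.5000
edge 3: (9,25.5)→(4.5,26.5)  cross = 9·26.5 − 4.5·25.5 = 123.7500; (r_i+r_j)·cross = 13.5·123.7500 = 1670.6250
edge 4: (4.5,26.5)→(3.5,11)  cross = 4.5·11 − 3.5·26.5 = -43.2500; (r_i+r_j)·cross = 8·-43.2500 = -346.0000
Σcross = 410.0000 → A = |Σcross|/2 = 205.0000 mm²
Σ(r_i+r_j)·cross = 13021.2500 → first moment M = |Σ|/6 = 2170.2083
R_c = M/A = 2170.2083/205.0000 = 10.5864 mm
θ = 158° = 2.757620 rad
V = θ·R_c·A = 2.757620·10.5864·205.0000 = 5984.610 mm³

Volume = 5984.610 mm³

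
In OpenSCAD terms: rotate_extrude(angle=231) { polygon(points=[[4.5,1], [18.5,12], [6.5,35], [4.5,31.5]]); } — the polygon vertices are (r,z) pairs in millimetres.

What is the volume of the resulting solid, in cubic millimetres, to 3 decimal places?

Profile (r,z), 4 vertices: (4.5,1) (18.5,12) (6.5,35) (4.5,31.5)
edge 0: (4.5,1)→(18.5,12)  cross = 4.5·12 − 18.5·1 = 35.5000; (r_i+r_j)·cross = 23·35.5000 = 816.5000
edge 1: (18.5,12)→(6.5,35)  cross = 18.5·35 − 6.5·12 = 569.5000; (r_i+r_j)·cross = 25·569.5000 = 14237.5000
edge 2: (6.5,35)→(4.5,31.5)  cross = 6.5·31.5 − 4.5·35 = 47.2500; (r_i+r_j)·cross = 11·47.2500 = 519.7500
edge 3: (4.5,31.5)→(4.5,1)  cross = 4.5·1 − 4.5·31.5 = -137.2500; (r_i+r_j)·cross = 9·-137.2500 = -1235.2500
Σcross = 515.0000 → A = |Σcross|/2 = 257.5000 mm²
Σ(r_i+r_j)·cross = 14338.5000 → first moment M = |Σ|/6 = 2389.7500
R_c = M/A = 2389.7500/257.5000 = 9.2806 mm
θ = 231° = 4.031711 rad
V = θ·R_c·A = 4.031711·9.2806·257.5000 = 9634.780 mm³

Volume = 9634.780 mm³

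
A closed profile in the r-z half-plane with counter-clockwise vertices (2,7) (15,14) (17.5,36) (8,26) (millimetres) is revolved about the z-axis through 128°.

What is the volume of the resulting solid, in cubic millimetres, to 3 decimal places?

Profile (r,z), 4 vertices: (2,7) (15,14) (17.5,36) (8,26)
edge 0: (2,7)→(15,14)  cross = 2·14 − 15·7 = -77.0000; (r_i+r_j)·cross = 17·-77.0000 = -1309.0000
edge 1: (15,14)→(17.5,36)  cross = 15·36 − 17.5·14 = 295.0000; (r_i+r_j)·cross = 32.5·295.0000 = 9587.5000
edge 2: (17.5,36)→(8,26)  cross = 17.5·26 − 8·36 = 167.0000; (r_i+r_j)·cross = 25.5·167.0000 = 4258.5000
edge 3: (8,26)→(2,7)  cross = 8·7 − 2·26 = 4.0000; (r_i+r_j)·cross = 10·4.0000 = 40.0000
Σcross = 389.0000 → A = |Σcross|/2 = 194.5000 mm²
Σ(r_i+r_j)·cross = 12577.0000 → first moment M = |Σ|/6 = 2096.1667
R_c = M/A = 2096.1667/194.5000 = 10.7772 mm
θ = 128° = 2.234021 rad
V = θ·R_c·A = 2.234021·10.7772·194.5000 = 4682.881 mm³

Volume = 4682.881 mm³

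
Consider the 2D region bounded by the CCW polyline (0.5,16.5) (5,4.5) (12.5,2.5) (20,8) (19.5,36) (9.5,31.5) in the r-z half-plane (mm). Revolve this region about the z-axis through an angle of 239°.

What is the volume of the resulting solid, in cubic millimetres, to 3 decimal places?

Volume = 22247.999 mm³

Profile (r,z), 6 vertices: (0.5,16.5) (5,4.5) (12.5,2.5) (20,8) (19.5,36) (9.5,31.5)
edge 0: (0.5,16.5)→(5,4.5)  cross = 0.5·4.5 − 5·16.5 = -80.2500; (r_i+r_j)·cross = 5.5·-80.2500 = -441.3750
edge 1: (5,4.5)→(12.5,2.5)  cross = 5·2.5 − 12.5·4.5 = -43.7500; (r_i+r_j)·cross = 17.5·-43.7500 = -765.6250
edge 2: (12.5,2.5)→(20,8)  cross = 12.5·8 − 20·2.5 = 50.0000; (r_i+r_j)·cross = 32.5·50.0000 = 1625.0000
edge 3: (20,8)→(19.5,36)  cross = 20·36 − 19.5·8 = 564.0000; (r_i+r_j)·cross = 39.5·564.0000 = 22278.0000
edge 4: (19.5,36)→(9.5,31.5)  cross = 19.5·31.5 − 9.5·36 = 272.2500; (r_i+r_j)·cross = 29·272.2500 = 7895.2500
edge 5: (9.5,31.5)→(0.5,16.5)  cross = 9.5·16.5 − 0.5·31.5 = 141.0000; (r_i+r_j)·cross = 10·141.0000 = 1410.0000
Σcross = 903.2500 → A = |Σcross|/2 = 451.6250 mm²
Σ(r_i+r_j)·cross = 32001.2500 → first moment M = |Σ|/6 = 5333.5417
R_c = M/A = 5333.5417/451.6250 = 11.8097 mm
θ = 239° = 4.171337 rad
V = θ·R_c·A = 4.171337·11.8097·451.6250 = 22247.999 mm³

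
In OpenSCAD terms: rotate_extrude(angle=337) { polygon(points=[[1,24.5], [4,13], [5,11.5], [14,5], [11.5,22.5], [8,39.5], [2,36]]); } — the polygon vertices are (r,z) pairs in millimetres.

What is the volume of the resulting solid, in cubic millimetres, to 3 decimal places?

Volume = 10649.048 mm³

Profile (r,z), 7 vertices: (1,24.5) (4,13) (5,11.5) (14,5) (11.5,22.5) (8,39.5) (2,36)
edge 0: (1,24.5)→(4,13)  cross = 1·13 − 4·24.5 = -85.0000; (r_i+r_j)·cross = 5·-85.0000 = -425.0000
edge 1: (4,13)→(5,11.5)  cross = 4·11.5 − 5·13 = -19.0000; (r_i+r_j)·cross = 9·-19.0000 = -171.0000
edge 2: (5,11.5)→(14,5)  cross = 5·5 − 14·11.5 = -136.0000; (r_i+r_j)·cross = 19·-136.0000 = -2584.0000
edge 3: (14,5)→(11.5,22.5)  cross = 14·22.5 − 11.5·5 = 257.5000; (r_i+r_j)·cross = 25.5·257.5000 = 6566.2500
edge 4: (11.5,22.5)→(8,39.5)  cross = 11.5·39.5 − 8·22.5 = 274.2500; (r_i+r_j)·cross = 19.5·274.2500 = 5347.8750
edge 5: (8,39.5)→(2,36)  cross = 8·36 − 2·39.5 = 209.0000; (r_i+r_j)·cross = 10·209.0000 = 2090.0000
edge 6: (2,36)→(1,24.5)  cross = 2·24.5 − 1·36 = 13.0000; (r_i+r_j)·cross = 3·13.0000 = 39.0000
Σcross = 513.7500 → A = |Σcross|/2 = 256.8750 mm²
Σ(r_i+r_j)·cross = 10863.1250 → first moment M = |Σ|/6 = 1810.5208
R_c = M/A = 1810.5208/256.8750 = 7.0483 mm
θ = 337° = 5.881760 rad
V = θ·R_c·A = 5.881760·7.0483·256.8750 = 10649.048 mm³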